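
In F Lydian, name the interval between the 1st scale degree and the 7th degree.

F lydian: F G A B C D E.
So we need the interval from F up to E.
From F to E is 11 semitones, exactly the major seventh.

major seventh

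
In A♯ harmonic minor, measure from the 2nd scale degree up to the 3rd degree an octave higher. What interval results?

The scale runs A♯ B♯ C♯ D♯ E♯ F♯ G𝄪.
That puts B♯ below C♯.
9 letter names make it a ninth; at 13 semitones (a half step narrower than major) the quality is minor.

minor ninth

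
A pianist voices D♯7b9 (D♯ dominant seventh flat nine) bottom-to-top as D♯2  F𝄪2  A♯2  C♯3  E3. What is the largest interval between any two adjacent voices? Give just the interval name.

major third

Adjacent intervals: D♯2→F𝄪2 = major third; F𝄪2→A♯2 = minor third; A♯2→C♯3 = minor third; C♯3→E3 = minor third.
The largest is D♯2 to F𝄪2, a major third (4 semitones).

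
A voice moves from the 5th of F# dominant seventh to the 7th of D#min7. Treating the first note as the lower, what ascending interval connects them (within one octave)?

perfect 1st

The 5th of F# dominant seventh is C#; the 7th of D#min7 is C#.
Counting 1 letters and 0 half steps from C# gives a perfect unison.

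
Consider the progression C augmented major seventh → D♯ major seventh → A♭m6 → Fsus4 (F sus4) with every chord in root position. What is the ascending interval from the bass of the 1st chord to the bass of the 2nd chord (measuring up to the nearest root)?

The roots are C and D♯.
From C to D♯: 3 semitones over a second = augmented.

augmented second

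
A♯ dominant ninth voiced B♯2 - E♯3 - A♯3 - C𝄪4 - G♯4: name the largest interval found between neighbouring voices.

d5

Adjacent intervals: B♯2→E♯3 = perfect fourth; E♯3→A♯3 = perfect fourth; A♯3→C𝄪4 = major third; C𝄪4→G♯4 = diminished fifth.
The largest is C𝄪4 to G♯4, a diminished fifth (6 semitones).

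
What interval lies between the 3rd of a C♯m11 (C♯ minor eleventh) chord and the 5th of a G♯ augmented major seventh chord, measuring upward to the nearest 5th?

augmented seventh

C♯m11 (C♯ minor eleventh) has E as its 3rd, and G♯ augmented major seventh has D𝄪 as its 5th.
From E to D𝄪: 12 semitones over a seventh = augmented.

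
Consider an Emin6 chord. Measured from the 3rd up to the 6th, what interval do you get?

augmented 4th

Emin6: E, G, B, C#.
So we need the interval from G up to C#.
From G to C#: 6 semitones over a fourth = augmented.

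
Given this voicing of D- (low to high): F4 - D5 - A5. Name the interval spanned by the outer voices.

The outer voices are F4 and A5.
Counting 10 letters and 16 half steps from F gives a major tenth.

M10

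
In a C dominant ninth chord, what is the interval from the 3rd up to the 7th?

diminished 5th

The chord tones of C9 are C–E–G–B♭–D.
3rd = E; 7th = B♭.
From E to B♭: 6 semitones over a fifth = diminished.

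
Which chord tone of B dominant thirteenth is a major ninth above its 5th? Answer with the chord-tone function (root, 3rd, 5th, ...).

13th

Spelling the chord: B-D#-F#-A-C#-G#.
The 5th is F#. A major ninth above F# is G#.
G# is the chord's 13th.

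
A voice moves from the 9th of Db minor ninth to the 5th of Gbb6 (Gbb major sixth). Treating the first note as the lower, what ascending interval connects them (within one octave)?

diminished seventh

Db minor ninth has Eb as its 9th, and Gbb6 (Gbb major sixth) has Dbb as its 5th.
7 letter names make it a seventh; at 9 semitones (a whole step narrower than major) the quality is diminished.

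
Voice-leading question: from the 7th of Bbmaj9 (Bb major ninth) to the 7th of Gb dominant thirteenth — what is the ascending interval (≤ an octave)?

The 7th of Bbmaj9 (Bb major ninth) is A; the 7th of Gb dominant thirteenth is Fb.
6 letter names make it a sixth; at 7 semitones (a whole step narrower than major) the quality is diminished.

d6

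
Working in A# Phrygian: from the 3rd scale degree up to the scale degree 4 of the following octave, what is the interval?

major ninth

Spelling A# Phrygian: A# B C# D# E# F# G#.
That puts C# below D#.
From C# to D# is 14 semitones, exactly the major ninth.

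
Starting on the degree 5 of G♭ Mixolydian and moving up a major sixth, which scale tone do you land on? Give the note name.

The scale is G♭ A♭ B♭ C♭ D♭ E♭ F♭.
The degree 5 is D♭; a major sixth above that is B♭ — scale degree 3.

Bb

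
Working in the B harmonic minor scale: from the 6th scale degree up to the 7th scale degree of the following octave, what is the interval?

The scale runs B C# D E F# G A#.
So we need the interval from G up to A#.
From G to A#: 15 semitones over a ninth = augmented.

augmented ninth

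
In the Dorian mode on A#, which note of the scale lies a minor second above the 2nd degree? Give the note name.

The scale is A# B# C# D# E# F## G#.
The 2nd degree is B#; a minor second above that is C# — scale degree 3.

C#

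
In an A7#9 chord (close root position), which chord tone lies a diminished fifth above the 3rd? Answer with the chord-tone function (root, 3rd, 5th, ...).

7th

Spelling the chord: A, C#, E, G, B#.
The 3rd is C#. A diminished fifth above C# is G.
G is the chord's 7th.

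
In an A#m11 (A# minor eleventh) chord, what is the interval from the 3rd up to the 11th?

major 9th

The chord tones of A#m11 (A# minor eleventh) are A#-C#-E#-G#-B#-D#.
3rd = C#; 11th = D#.
Counting 9 letters and 14 half steps from C# gives a major ninth.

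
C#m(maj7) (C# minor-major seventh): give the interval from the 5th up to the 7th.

major third

C#mM7 is spelled C#-E-G#-B#.
The 5th is G# and the 7th is B#.
G# up to B# spans 3 letter names and 4 semitones — a major third.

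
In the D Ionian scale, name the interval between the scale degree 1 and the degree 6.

major sixth

Spelling the D Ionian scale: D E F♯ G A B C♯.
That puts D below B.
From D to B is 9 semitones, exactly the major sixth.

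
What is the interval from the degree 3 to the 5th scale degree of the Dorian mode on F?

Spelling the Dorian mode on F: F G Ab Bb C D Eb.
That puts Ab below C.
Ab up to C spans 3 letter names and 4 semitones — a major third.

major third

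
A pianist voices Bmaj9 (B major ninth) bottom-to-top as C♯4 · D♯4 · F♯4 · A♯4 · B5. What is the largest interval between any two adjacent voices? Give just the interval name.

Adjacent intervals: C♯4→D♯4 = major second; D♯4→F♯4 = minor third; F♯4→A♯4 = major third; A♯4→B5 = minor ninth.
The largest is A♯4 to B5, a minor ninth (13 semitones).

minor ninth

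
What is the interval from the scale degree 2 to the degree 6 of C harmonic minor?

Spelling C harmonic minor: C D Eb F G Ab B.
So we need the interval from D up to Ab.
From D to Ab: 6 semitones over a fifth = diminished.

diminished fifth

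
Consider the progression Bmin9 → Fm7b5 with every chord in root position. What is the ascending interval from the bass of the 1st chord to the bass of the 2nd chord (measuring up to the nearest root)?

The roots are B and F.
From B to F: 6 semitones over a fifth = diminished.

diminished 5th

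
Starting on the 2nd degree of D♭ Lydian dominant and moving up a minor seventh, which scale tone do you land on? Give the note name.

Db

The scale is D♭ E♭ F G A♭ B♭ C♭.
The 2nd degree is E♭; a minor seventh above that is D♭ — scale degree 1.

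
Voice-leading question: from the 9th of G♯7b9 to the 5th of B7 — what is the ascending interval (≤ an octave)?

The 9th of G♯7b9 is A; the 5th of B7 is F♯.
Counting 6 letters and 9 half steps from A gives a major sixth.

major sixth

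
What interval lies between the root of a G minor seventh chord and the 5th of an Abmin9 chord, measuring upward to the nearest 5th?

minor 6th

The root of G minor seventh is G; the 5th of Abmin9 is Eb.
From G to Eb: 8 semitones over a sixth = minor.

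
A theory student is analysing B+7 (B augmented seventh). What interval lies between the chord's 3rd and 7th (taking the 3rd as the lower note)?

B7#5: B–D#–F##–A.
3rd = D#; 7th = A.
5 letter names make it a fifth; at 6 semitones (a half step narrower than perfect) the quality is diminished.

diminished fifth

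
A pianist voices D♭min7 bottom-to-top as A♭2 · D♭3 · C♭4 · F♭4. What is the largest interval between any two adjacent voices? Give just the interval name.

Adjacent intervals: A♭2→D♭3 = perfect fourth; D♭3→C♭4 = minor seventh; C♭4→F♭4 = perfect fourth.
The largest is D♭3 to C♭4, a minor seventh (10 semitones).

minor 7th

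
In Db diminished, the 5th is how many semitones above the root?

Spelling the chord: Db Fb Abb.
Db to Abb is a diminished fifth: 6 semitones.

6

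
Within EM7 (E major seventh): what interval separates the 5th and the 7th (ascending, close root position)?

major third

The chord tones of E major seventh are E-G♯-B-D♯.
That puts B below D♯.
B up to D♯ spans 3 letter names and 4 semitones — a major third.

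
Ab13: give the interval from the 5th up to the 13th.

Ab13: Ab-C-Eb-Gb-Bb-F.
5th = Eb; 13th = F.
Eb up to F spans 9 letter names and 14 semitones — a major ninth.

major ninth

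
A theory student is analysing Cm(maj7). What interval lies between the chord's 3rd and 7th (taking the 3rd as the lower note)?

The chord tones of Cm(maj7) (C minor-major seventh) are C-Eb-G-B.
3rd = Eb; 7th = B.
Eb up to B is 8 semitones, a half step wider than a perfect fifth, so the interval is augmented.

augmented 5th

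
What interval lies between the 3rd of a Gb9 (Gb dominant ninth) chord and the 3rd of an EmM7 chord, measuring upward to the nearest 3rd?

M6

Gb9 (Gb dominant ninth) has Bb as its 3rd, and EmM7 has G as its 3rd.
Counting 6 letters and 9 half steps from Bb gives a major sixth.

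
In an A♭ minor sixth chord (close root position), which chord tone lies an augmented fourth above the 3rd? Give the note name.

A♭m6 (A♭ minor sixth) is spelled A♭–C♭–E♭–F.
The 3rd is C♭. An augmented fourth above C♭ is F.
F is the chord's 6th.

F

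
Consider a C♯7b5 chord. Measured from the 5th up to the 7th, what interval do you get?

Spelling the chord: C♯, E♯, G, B.
So we need the interval from G up to B.
From G to B is 4 semitones, exactly the major third.

major 3rd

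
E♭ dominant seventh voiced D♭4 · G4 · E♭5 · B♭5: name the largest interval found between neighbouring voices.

minor 6th

Adjacent intervals: D♭4→G4 = augmented fourth; G4→E♭5 = minor sixth; E♭5→B♭5 = perfect fifth.
The largest is G4 to E♭5, a minor sixth (8 semitones).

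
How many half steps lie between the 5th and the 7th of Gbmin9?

3

Gbmin9: Gb–Bbb–Db–Fb–Ab.
Db to Fb is a minor third: 3 semitones.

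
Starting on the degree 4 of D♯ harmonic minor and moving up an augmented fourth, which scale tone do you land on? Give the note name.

C##

The scale is D♯ E♯ F♯ G♯ A♯ B C𝄪.
The degree 4 is G♯; an augmented fourth above that is C𝄪 — scale degree 7.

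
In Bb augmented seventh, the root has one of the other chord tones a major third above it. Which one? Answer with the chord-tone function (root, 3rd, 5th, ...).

The chord tones of Bb7#5 are Bb D F# Ab.
The root is Bb. A major third above Bb is D.
D is the chord's 3rd.

3rd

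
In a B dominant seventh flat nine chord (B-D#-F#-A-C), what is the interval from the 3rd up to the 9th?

diminished 7th

So we need the interval from D# up to C.
D# up to C is 9 semitones, a whole step narrower than a major seventh, so the interval is diminished.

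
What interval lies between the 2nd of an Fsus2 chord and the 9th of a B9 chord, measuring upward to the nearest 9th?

Fsus2 has G as its 2nd, and B9 has C♯ as its 9th.
4 letter names make it a fourth; at 6 semitones (a half step wider than perfect) the quality is augmented.

augmented 4th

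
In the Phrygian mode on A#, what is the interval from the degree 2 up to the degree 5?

augmented fourth

Spelling the Phrygian mode on A#: A# B C# D# E# F# G#.
That puts B below E#.
B up to E# is 6 semitones, a half step wider than a perfect fourth, so the interval is augmented.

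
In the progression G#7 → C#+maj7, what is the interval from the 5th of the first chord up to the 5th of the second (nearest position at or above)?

G#7 has D# as its 5th, and C#+maj7 has G## as its 5th.
From D# to G##: 6 semitones over a fourth = augmented.

augmented fourth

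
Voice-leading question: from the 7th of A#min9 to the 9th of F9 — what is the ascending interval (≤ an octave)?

diminished octave

The 7th of A#min9 is G#; the 9th of F9 is G.
From G# to G: 11 semitones over an octave = diminished.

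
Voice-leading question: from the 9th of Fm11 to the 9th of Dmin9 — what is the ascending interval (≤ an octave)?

The 9th of Fm11 is G; the 9th of Dmin9 is E.
From G to E is 9 semitones, exactly the major sixth.

major sixth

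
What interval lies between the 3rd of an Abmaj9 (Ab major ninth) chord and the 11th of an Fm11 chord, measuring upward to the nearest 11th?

Abmaj9 (Ab major ninth) has C as its 3rd, and Fm11 has Bb as its 11th.
From C to Bb: 10 semitones over a seventh = minor.

minor 7th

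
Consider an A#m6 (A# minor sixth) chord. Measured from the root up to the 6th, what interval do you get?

The chord tones of A# minor sixth are A#-C#-E#-F##.
That puts A# below F##.
From A# to F## is 9 semitones, exactly the major sixth.

major 6th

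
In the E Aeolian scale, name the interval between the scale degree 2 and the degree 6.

diminished fifth

E natural minor: E F♯ G A B C D.
The scale degree 2 is F♯ and the degree 6 is C.
F♯ up to C is 6 semitones, a half step narrower than a perfect fifth, so the interval is diminished.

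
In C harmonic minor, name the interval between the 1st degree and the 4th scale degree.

perfect fourth

Spelling C harmonic minor: C D Eb F G Ab B.
1st degree = C; 4th degree = F.
C up to F spans 4 letter names and 5 semitones — a perfect fourth.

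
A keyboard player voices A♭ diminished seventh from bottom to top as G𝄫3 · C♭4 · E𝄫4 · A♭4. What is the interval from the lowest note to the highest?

A9

The outer voices are G𝄫3 and A♭4.
G𝄫 up to A♭ is 15 semitones, a half step wider than a major ninth, so the interval is augmented.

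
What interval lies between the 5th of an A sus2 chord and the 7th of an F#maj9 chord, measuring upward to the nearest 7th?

augmented unison

The 5th of A sus2 is E; the 7th of F#maj9 is E#.
1 letter names make it a unison; at 1 semitone (a half step wider than perfect) the quality is augmented.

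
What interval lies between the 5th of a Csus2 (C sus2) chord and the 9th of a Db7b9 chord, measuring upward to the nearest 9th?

Csus2 (C sus2) has G as its 5th, and Db7b9 has Ebb as its 9th.
6 letter names make it a sixth; at 7 semitones (a whole step narrower than major) the quality is diminished.

diminished sixth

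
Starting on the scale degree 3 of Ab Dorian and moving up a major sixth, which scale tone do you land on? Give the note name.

The scale is Ab Bb Cb Db Eb F Gb.
The scale degree 3 is Cb; a major sixth above that is Ab — scale degree 1.

Ab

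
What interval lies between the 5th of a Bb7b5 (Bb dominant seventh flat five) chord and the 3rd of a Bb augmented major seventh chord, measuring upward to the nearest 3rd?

Bb7b5 (Bb dominant seventh flat five) has Fb as its 5th, and Bb augmented major seventh has D as its 3rd.
6 letter names make it a sixth; at 10 semitones (a half step wider than major) the quality is augmented.

augmented sixth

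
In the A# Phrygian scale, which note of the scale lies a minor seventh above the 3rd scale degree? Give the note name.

B

The scale is A# B C# D# E# F# G#.
The 3rd scale degree is C#; a minor seventh above that is B — scale degree 2.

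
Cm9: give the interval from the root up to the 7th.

Cmin9: C, Eb, G, Bb, D.
The root is C and the 7th is Bb.
C up to Bb is 10 semitones, a half step narrower than a major seventh, so the interval is minor.

minor seventh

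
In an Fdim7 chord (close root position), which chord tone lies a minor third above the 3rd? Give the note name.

Cb

F°7 is spelled F Ab Cb Ebb.
The 3rd is Ab. A minor third above Ab is Cb.
Cb is the chord's 5th.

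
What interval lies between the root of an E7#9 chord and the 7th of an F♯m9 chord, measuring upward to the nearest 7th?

E7#9 has E as its root, and F♯m9 has E as its 7th.
Counting 1 letters and 0 half steps from E gives a perfect unison.

P1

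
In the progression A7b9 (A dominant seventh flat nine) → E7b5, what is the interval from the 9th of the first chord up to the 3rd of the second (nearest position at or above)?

A6

A7b9 (A dominant seventh flat nine) has Bb as its 9th, and E7b5 has G# as its 3rd.
6 letter names make it a sixth; at 10 semitones (a half step wider than major) the quality is augmented.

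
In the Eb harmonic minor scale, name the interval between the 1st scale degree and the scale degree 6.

minor 6th

Eb harmonic minor: Eb F Gb Ab Bb Cb D.
1st scale degree = Eb; scale degree 6 = Cb.
6 letter names make it a sixth; at 8 semitones (a half step narrower than major) the quality is minor.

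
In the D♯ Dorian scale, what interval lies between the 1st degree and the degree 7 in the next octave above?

minor 14th

D♯ dorian: D♯ E♯ F♯ G♯ A♯ B♯ C♯.
So we need the interval from D♯ up to C♯.
From D♯ to C♯: 22 semitones over a fourteenth = minor.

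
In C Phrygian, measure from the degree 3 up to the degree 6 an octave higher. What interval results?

perfect eleventh

Spelling C Phrygian: C Db Eb F G Ab Bb.
The degree 3 is Eb and the 6th scale degree (up an octave) is Ab.
Counting 11 letters and 17 half steps from Eb gives a perfect eleventh.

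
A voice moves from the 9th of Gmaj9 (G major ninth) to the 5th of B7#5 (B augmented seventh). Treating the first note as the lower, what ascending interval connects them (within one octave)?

The 9th of Gmaj9 (G major ninth) is A; the 5th of B7#5 (B augmented seventh) is F##.
6 letter names make it a sixth; at 10 semitones (a half step wider than major) the quality is augmented.

augmented sixth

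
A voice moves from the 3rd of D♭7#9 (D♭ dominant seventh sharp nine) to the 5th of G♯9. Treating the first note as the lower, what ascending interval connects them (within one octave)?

augmented 6th

D♭7#9 (D♭ dominant seventh sharp nine) has F as its 3rd, and G♯9 has D♯ as its 5th.
From F to D♯: 10 semitones over a sixth = augmented.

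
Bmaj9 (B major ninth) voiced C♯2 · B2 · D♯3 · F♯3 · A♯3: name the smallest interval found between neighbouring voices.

minor third

Adjacent intervals: C♯2→B2 = minor seventh; B2→D♯3 = major third; D♯3→F♯3 = minor third; F♯3→A♯3 = major third.
The smallest is D♯3 to F♯3, a minor third (3 semitones).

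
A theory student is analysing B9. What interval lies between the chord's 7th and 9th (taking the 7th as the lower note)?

The chord tones of B9 (B dominant ninth) are B, D#, F#, A, C#.
7th = A; 9th = C#.
Counting 3 letters and 4 half steps from A gives a major third.

major third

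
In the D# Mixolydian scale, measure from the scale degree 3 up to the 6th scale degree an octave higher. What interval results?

The scale runs D# E# F## G# A# B# C#.
That puts F## below B#.
From F## to B# is 17 semitones, exactly the perfect eleventh.

perfect eleventh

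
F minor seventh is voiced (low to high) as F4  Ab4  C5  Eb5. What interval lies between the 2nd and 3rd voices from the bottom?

major third

Those voices are Ab4 and C5.
Ab up to C spans 3 letter names and 4 semitones — a major third.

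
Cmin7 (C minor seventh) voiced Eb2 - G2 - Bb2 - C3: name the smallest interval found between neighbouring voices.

major 2nd

Adjacent intervals: Eb2→G2 = major third; G2→Bb2 = minor third; Bb2→C3 = major second.
The smallest is Bb2 to C3, a major second (2 semitones).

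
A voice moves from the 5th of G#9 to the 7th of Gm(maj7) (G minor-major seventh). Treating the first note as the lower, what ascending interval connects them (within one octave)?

m3

The 5th of G#9 is D#; the 7th of Gm(maj7) (G minor-major seventh) is F#.
D# up to F# is 3 semitones, a half step narrower than a major third, so the interval is minor.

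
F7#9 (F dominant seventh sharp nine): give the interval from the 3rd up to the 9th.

major 7th

The chord tones of F7#9 are F–A–C–Eb–G#.
3rd = A; 9th = G#.
A up to G# spans 7 letter names and 11 semitones — a major seventh.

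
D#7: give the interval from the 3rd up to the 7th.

D#7 (D# dominant seventh) is spelled D#-F##-A#-C#.
3rd = F##; 7th = C#.
5 letter names make it a fifth; at 6 semitones (a half step narrower than perfect) the quality is diminished.

diminished fifth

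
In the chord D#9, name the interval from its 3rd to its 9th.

minor seventh

Spelling the chord: D#–F##–A#–C#–E#.
So we need the interval from F## up to E#.
F## up to E# is 10 semitones, a half step narrower than a major seventh, so the interval is minor.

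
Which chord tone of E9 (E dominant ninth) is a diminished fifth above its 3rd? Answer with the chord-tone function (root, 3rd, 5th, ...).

7th

E9: E, G#, B, D, F#.
The 3rd is G#. A diminished fifth above G# is D.
D is the chord's 7th.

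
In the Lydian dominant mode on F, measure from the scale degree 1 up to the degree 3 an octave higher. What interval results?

Spelling the Lydian dominant mode on F: F G A B C D E♭.
The scale degree 1 is F and the scale degree 3 (up an octave) is A.
Counting 10 letters and 16 half steps from F gives a major tenth.

M10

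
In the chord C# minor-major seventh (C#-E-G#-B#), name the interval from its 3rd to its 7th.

augmented 5th

The 3rd is E and the 7th is B#.
E up to B# is 8 semitones, a half step wider than a perfect fifth, so the interval is augmented.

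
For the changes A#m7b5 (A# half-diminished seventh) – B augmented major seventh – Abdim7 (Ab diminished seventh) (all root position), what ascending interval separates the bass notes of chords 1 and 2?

The roots are A# and B.
From A# to B: 1 semitone over a second = minor.

minor second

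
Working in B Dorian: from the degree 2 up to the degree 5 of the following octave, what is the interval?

B dorian: B C# D E F# G# A.
The degree 2 is C# and the 5th degree (up an octave) is F#.
From C# to F# is 17 semitones, exactly the perfect eleventh.

perfect 11th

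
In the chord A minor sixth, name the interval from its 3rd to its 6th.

augmented fourth

The chord tones of Am6 are A, C, E, F#.
That puts C below F#.
4 letter names make it a fourth; at 6 semitones (a half step wider than perfect) the quality is augmented.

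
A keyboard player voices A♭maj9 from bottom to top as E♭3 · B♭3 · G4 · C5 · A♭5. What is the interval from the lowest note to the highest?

The outer voices are E♭3 and A♭5.
Counting 18 letters and 29 half steps from E♭ gives a perfect 18th.

perfect 18th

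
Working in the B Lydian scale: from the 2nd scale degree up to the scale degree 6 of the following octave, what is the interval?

perfect 12th

The scale runs B C# D# E# F# G# A#.
The 2nd scale degree is C# and the 6th scale degree (up an octave) is G#.
From C# to G# is 19 semitones, exactly the perfect twelfth.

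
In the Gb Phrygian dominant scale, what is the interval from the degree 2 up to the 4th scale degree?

major third

Gb phrygian dominant: Gb Abb Bb Cb Db Ebb Fb.
So we need the interval from Abb up to Cb.
From Abb to Cb is 4 semitones, exactly the major third.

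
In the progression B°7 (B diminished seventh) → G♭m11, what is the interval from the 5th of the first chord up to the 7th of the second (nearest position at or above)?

diminished octave

The 5th of B°7 (B diminished seventh) is F; the 7th of G♭m11 is F♭.
From F to F♭: 11 semitones over an octave = diminished.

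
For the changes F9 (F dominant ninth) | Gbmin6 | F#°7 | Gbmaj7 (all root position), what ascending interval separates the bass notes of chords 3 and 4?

The roots are F# and Gb.
From F# to Gb: 0 semitones over a second = diminished.

diminished 2nd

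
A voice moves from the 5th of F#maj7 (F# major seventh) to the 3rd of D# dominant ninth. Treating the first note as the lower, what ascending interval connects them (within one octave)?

The 5th of F#maj7 (F# major seventh) is C#; the 3rd of D# dominant ninth is F##.
From C# to F##: 6 semitones over a fourth = augmented.

augmented 4th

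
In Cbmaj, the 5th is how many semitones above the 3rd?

3

Spelling the chord: Cb Eb Gb.
Eb to Gb is a minor third: 3 semitones.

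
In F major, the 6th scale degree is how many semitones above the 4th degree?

The scale is F G A Bb C D E.
Bb up to D is a major third — 4 semitones.

4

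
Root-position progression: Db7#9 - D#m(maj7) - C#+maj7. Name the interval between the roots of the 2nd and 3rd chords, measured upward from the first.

minor seventh

The roots are D# and C#.
7 letter names make it a seventh; at 10 semitones (a half step narrower than major) the quality is minor.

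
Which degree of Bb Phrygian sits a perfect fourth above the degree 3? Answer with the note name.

Gb

The scale is Bb Cb Db Eb F Gb Ab.
The degree 3 is Db; a perfect fourth above that is Gb — scale degree 6.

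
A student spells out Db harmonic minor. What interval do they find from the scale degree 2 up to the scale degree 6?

diminished 5th

Db harmonic minor: Db Eb Fb Gb Ab Bbb C.
That puts Eb below Bbb.
Eb up to Bbb is 6 semitones, a half step narrower than a perfect fifth, so the interval is diminished.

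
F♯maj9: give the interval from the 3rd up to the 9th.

F♯ major ninth: F♯ A♯ C♯ E♯ G♯.
So we need the interval from A♯ up to G♯.
7 letter names make it a seventh; at 10 semitones (a half step narrower than major) the quality is minor.

minor seventh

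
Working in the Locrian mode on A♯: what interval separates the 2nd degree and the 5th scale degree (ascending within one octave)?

The scale runs A♯ B C♯ D♯ E F♯ G♯.
So we need the interval from B up to E.
From B to E is 5 semitones, exactly the perfect fourth.

perfect fourth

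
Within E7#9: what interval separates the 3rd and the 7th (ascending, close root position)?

E dominant seventh sharp nine: E G# B D F##.
The 3rd is G# and the 7th is D.
From G# to D: 6 semitones over a fifth = diminished.

diminished fifth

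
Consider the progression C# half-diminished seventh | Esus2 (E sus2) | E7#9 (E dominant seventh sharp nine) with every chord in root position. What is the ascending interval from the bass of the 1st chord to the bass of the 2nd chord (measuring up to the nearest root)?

The roots are C# and E.
C# up to E is 3 semitones, a half step narrower than a major third, so the interval is minor.

minor 3rd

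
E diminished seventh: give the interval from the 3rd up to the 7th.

The chord tones of E°7 (E diminished seventh) are E–G–Bb–Db.
3rd = G; 7th = Db.
G up to Db is 6 semitones, a half step narrower than a perfect fifth, so the interval is diminished.

diminished fifth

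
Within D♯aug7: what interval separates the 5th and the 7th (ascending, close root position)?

The chord tones of D♯+7 are D♯, F𝄪, A𝄪, C♯.
5th = A𝄪; 7th = C♯.
A𝄪 up to C♯ is 2 semitones, a whole step narrower than a major third, so the interval is diminished.

diminished 3rd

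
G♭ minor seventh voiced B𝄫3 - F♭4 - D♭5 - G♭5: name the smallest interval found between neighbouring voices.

Adjacent intervals: B𝄫3→F♭4 = perfect fifth; F♭4→D♭5 = major sixth; D♭5→G♭5 = perfect fourth.
The smallest is D♭5 to G♭5, a perfect fourth (5 semitones).

P4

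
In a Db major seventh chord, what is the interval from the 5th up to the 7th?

Db major seventh: Db–F–Ab–C.
The 5th is Ab and the 7th is C.
From Ab to C is 4 semitones, exactly the major third.

major third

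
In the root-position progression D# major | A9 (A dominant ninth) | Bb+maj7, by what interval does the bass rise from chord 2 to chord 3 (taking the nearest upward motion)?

The roots are A and Bb.
A up to Bb is 1 semitone, a half step narrower than a major second, so the interval is minor.

minor second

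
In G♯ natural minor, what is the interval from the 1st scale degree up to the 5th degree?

perfect fifth

G♯ natural minor: G♯ A♯ B C♯ D♯ E F♯.
1st scale degree = G♯; 5th degree = D♯.
G♯ up to D♯ spans 5 letter names and 7 semitones — a perfect fifth.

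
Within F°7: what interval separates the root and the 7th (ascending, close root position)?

d7

Fdim7 (F diminished seventh) is spelled F-Ab-Cb-Ebb.
Root = F; 7th = Ebb.
F up to Ebb is 9 semitones, a whole step narrower than a major seventh, so the interval is diminished.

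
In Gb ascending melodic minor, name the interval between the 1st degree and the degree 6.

Spelling Gb ascending melodic minor: Gb Ab Bbb Cb Db Eb F.
The 1st degree is Gb and the scale degree 6 is Eb.
Counting 6 letters and 9 half steps from Gb gives a major sixth.

M6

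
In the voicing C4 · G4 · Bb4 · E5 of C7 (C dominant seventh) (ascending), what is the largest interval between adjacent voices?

Adjacent intervals: C4→G4 = perfect fifth; G4→Bb4 = minor third; Bb4→E5 = augmented fourth.
The largest is C4 to G4, a perfect fifth (7 semitones).

P5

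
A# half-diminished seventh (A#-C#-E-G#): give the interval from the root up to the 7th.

The root is A# and the 7th is G#.
From A# to G#: 10 semitones over a seventh = minor.

minor 7th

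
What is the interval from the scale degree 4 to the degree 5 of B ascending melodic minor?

Spelling B ascending melodic minor: B C# D E F# G# A#.
Scale degree 4 = E; 5th scale degree = F#.
E up to F# spans 2 letter names and 2 semitones — a major second.

major second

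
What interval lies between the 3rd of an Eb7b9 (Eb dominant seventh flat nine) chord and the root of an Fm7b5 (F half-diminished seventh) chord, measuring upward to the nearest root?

minor seventh

Eb7b9 (Eb dominant seventh flat nine) has G as its 3rd, and Fm7b5 (F half-diminished seventh) has F as its root.
From G to F: 10 semitones over a seventh = minor.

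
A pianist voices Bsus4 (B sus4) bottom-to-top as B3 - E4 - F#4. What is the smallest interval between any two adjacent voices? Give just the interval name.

Adjacent intervals: B3→E4 = perfect fourth; E4→F#4 = major second.
The smallest is E4 to F#4, a major second (2 semitones).

major second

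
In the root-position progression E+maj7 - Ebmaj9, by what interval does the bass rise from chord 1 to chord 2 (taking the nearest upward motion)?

The roots are E and Eb.
8 letter names make it an octave; at 11 semitones (a half step narrower than perfect) the quality is diminished.

diminished octave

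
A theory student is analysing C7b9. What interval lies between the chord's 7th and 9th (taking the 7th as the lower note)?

minor 3rd

C7b9 is spelled C–E–G–Bb–Db.
That puts Bb below Db.
From Bb to Db: 3 semitones over a third = minor.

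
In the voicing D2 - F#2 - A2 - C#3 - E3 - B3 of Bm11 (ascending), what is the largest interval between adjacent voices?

perfect fifth

Adjacent intervals: D2→F#2 = major third; F#2→A2 = minor third; A2→C#3 = major third; C#3→E3 = minor third; E3→B3 = perfect fifth.
The largest is E3 to B3, a perfect fifth (7 semitones).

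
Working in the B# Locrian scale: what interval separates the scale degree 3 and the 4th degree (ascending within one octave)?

B# locrian: B# C# D# E# F# G# A#.
Scale degree 3 = D#; degree 4 = E#.
D# up to E# spans 2 letter names and 2 semitones — a major second.

major second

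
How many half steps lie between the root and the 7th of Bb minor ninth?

10

Bbm9: Bb-Db-F-Ab-C.
Bb to Ab is a minor seventh: 10 semitones.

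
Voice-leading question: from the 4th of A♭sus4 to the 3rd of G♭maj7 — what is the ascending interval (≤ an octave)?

A♭sus4 has D♭ as its 4th, and G♭maj7 has B♭ as its 3rd.
From D♭ to B♭ is 9 semitones, exactly the major sixth.

major sixth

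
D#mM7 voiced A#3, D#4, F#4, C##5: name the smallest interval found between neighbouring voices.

Adjacent intervals: A#3→D#4 = perfect fourth; D#4→F#4 = minor third; F#4→C##5 = augmented fifth.
The smallest is D#4 to F#4, a minor third (3 semitones).

minor third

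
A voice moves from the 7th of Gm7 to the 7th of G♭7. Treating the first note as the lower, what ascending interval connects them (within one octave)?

The 7th of Gm7 is F; the 7th of G♭7 is F♭.
From F to F♭: 11 semitones over an octave = diminished.

diminished octave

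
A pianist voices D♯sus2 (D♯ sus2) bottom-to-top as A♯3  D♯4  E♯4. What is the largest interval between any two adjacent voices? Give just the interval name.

Adjacent intervals: A♯3→D♯4 = perfect fourth; D♯4→E♯4 = major second.
The largest is A♯3 to D♯4, a perfect fourth (5 semitones).

perfect fourth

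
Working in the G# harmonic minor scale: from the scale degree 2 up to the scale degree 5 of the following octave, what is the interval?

perfect eleventh

Spelling the G# harmonic minor scale: G# A# B C# D# E F##.
Scale degree 2 = A#; scale degree 5 (up an octave) = D#.
From A# to D# is 17 semitones, exactly the perfect eleventh.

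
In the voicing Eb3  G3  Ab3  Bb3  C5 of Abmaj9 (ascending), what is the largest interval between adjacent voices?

major 9th

Adjacent intervals: Eb3→G3 = major third; G3→Ab3 = minor second; Ab3→Bb3 = major second; Bb3→C5 = major ninth.
The largest is Bb3 to C5, a major ninth (14 semitones).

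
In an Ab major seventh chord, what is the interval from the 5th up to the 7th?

major 3rd

Abmaj7 (Ab major seventh): Ab C Eb G.
So we need the interval from Eb up to G.
From Eb to G is 4 semitones, exactly the major third.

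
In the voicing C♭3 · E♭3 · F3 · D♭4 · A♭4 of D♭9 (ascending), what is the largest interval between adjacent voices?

m6

Adjacent intervals: C♭3→E♭3 = major third; E♭3→F3 = major second; F3→D♭4 = minor sixth; D♭4→A♭4 = perfect fifth.
The largest is F3 to D♭4, a minor sixth (8 semitones).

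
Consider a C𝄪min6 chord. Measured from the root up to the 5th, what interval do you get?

perfect 5th

Spelling the chord: C𝄪-E♯-G𝄪-A𝄪.
The root is C𝄪 and the 5th is G𝄪.
From C𝄪 to G𝄪 is 7 semitones, exactly the perfect fifth.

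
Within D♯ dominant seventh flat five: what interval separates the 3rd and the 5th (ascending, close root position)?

d3

The chord tones of D♯7b5 (D♯ dominant seventh flat five) are D♯, F𝄪, A, C♯.
The 3rd is F𝄪 and the 5th is A.
3 letter names make it a third; at 2 semitones (a whole step narrower than major) the quality is diminished.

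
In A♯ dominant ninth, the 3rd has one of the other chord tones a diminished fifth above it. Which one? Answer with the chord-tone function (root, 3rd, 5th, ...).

Spelling the chord: A♯ C𝄪 E♯ G♯ B♯.
The 3rd is C𝄪. A diminished fifth above C𝄪 is G♯.
G♯ is the chord's 7th.

7th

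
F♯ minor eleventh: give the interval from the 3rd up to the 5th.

F♯m11 (F♯ minor eleventh): F♯–A–C♯–E–G♯–B.
That puts A below C♯.
A up to C♯ spans 3 letter names and 4 semitones — a major third.

major third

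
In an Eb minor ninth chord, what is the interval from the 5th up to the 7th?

minor 3rd

The chord tones of Eb minor ninth are Eb Gb Bb Db F.
5th = Bb; 7th = Db.
Bb up to Db is 3 semitones, a half step narrower than a major third, so the interval is minor.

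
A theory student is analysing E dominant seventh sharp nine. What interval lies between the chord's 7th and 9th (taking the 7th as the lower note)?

Spelling the chord: E–G#–B–D–F##.
The 7th is D and the 9th is F##.
3 letter names make it a third; at 5 semitones (a half step wider than major) the quality is augmented.

augmented third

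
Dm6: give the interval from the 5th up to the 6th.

major second

Dmin6 (D minor sixth) is spelled D F A B.
5th = A; 6th = B.
From A to B is 2 semitones, exactly the major second.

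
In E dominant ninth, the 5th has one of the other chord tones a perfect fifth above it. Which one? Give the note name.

E9 (E dominant ninth): E, G♯, B, D, F♯.
The 5th is B. A perfect fifth above B is F♯.
F♯ is the chord's 9th.

F#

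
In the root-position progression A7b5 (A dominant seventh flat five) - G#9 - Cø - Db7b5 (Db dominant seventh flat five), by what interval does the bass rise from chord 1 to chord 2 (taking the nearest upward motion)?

The roots are A and G#.
Counting 7 letters and 11 half steps from A gives a major seventh.

M7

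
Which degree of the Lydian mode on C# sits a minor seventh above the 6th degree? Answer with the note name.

The scale is C# D# E# F## G# A# B#.
The 6th degree is A#; a minor seventh above that is G# — scale degree 5.

G#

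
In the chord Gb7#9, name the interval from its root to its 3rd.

Gb7#9: Gb Bb Db Fb A.
So we need the interval from Gb up to Bb.
From Gb to Bb is 4 semitones, exactly the major third.

M3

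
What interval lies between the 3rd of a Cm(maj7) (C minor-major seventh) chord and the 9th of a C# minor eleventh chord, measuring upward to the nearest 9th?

Cm(maj7) (C minor-major seventh) has Eb as its 3rd, and C# minor eleventh has D# as its 9th.
7 letter names make it a seventh; at 12 semitones (a half step wider than major) the quality is augmented.

augmented seventh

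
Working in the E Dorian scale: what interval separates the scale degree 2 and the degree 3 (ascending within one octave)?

minor second

Spelling the E Dorian scale: E F# G A B C# D.
The scale degree 2 is F# and the degree 3 is G.
From F# to G: 1 semitone over a second = minor.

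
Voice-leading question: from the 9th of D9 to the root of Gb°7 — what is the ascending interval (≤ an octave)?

diminished third

The 9th of D9 is E; the root of Gb°7 is Gb.
3 letter names make it a third; at 2 semitones (a whole step narrower than major) the quality is diminished.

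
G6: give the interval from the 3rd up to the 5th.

minor 3rd

G6 is spelled G B D E.
3rd = B; 5th = D.
From B to D: 3 semitones over a third = minor.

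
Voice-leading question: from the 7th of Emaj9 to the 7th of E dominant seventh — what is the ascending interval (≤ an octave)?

diminished octave

The 7th of Emaj9 is D#; the 7th of E dominant seventh is D.
D# up to D is 11 semitones, a half step narrower than a perfect octave, so the interval is diminished.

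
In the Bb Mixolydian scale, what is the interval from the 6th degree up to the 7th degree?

The scale runs Bb C D Eb F G Ab.
So we need the interval from G up to Ab.
2 letter names make it a second; at 1 semitone (a half step narrower than major) the quality is minor.

m2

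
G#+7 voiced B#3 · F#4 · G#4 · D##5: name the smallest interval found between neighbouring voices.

Adjacent intervals: B#3→F#4 = diminished fifth; F#4→G#4 = major second; G#4→D##5 = augmented fifth.
The smallest is F#4 to G#4, a major second (2 semitones).

major second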